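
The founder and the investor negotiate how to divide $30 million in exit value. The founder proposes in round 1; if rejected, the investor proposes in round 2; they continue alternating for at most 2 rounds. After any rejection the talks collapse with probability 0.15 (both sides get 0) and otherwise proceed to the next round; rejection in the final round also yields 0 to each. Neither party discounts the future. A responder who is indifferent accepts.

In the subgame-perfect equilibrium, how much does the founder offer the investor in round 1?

Round 2 (the investor proposes): the founder will accept anything ≥ 0, so the investor offers 0 and keeps 30.
Round 1 (the founder proposes): rejecting gives the investor an expected 0.85 × 30 = 25.5. The founder offers 25.5 and keeps 30 − 25.5 = 4.5.

25.5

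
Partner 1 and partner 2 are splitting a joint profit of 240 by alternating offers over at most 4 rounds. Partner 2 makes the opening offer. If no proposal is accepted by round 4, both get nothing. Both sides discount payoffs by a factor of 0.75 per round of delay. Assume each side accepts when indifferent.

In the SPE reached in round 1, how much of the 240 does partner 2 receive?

93.75

Round 4 (partner 1 proposes): partner 2 will accept anything ≥ 0, so partner 1 offers 0 and keeps 240.
Round 3 (partner 2 proposes): partner 1 can get 240 next round, worth 0.75 × 240 = 180 now; partner 2 offers that and keeps 60.
Round 2 (partner 1 proposes): partner 2 can get 60 next round, worth 0.75 × 60 = 45 now. Partner 1 offers 45 and keeps 240 − 45 = 195.
Round 1 (partner 2 proposes): partner 1 can get 195 next round, worth 0.75 × 195 = 146.25 now. Partner 2 offers 146.25 and keeps 240 − 146.25 = 93.75.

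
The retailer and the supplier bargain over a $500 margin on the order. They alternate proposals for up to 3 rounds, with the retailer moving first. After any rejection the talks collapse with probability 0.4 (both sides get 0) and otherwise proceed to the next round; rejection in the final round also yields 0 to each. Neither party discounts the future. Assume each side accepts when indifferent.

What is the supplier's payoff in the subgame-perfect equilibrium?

Round 3 (the retailer proposes): the supplier will accept anything ≥ 0, so the retailer offers 0 and keeps 500.
Round 2 (the supplier proposes): rejecting gives the retailer an expected 0.6 × 500 = 300. The supplier offers 300 and keeps 500 − 300 = 200.
Round 1 (the retailer proposes): rejecting gives the supplier an expected 0.6 × 200 = 120, so the retailer offers 120, keeping 380.

120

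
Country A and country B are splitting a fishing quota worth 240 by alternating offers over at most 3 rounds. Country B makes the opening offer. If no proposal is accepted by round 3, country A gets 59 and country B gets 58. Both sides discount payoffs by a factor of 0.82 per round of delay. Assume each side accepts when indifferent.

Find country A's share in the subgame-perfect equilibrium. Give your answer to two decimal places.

75.10

Round 3 (country B proposes): country A gets 59 if talks fail, so country B offers 59 and keeps 181.
Round 2 (country A proposes): country B can get 181 next round, worth 0.82 × 181 = 148.42 now. Country A offers 148.42 and keeps 240 − 148.42 = 91.58.
Round 1 (country B proposes): country A can get 91.58 next round, worth 0.82 × 91.58 = 75.0956 now, so country B offers 75.0956, keeping 164.9044.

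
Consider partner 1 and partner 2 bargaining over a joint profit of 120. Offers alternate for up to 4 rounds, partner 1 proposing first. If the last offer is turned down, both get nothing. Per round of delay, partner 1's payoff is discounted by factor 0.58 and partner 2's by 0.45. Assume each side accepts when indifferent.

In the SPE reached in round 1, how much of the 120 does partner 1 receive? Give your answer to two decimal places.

83.23

Round 4 (partner 2 proposes): partner 1 will accept anything ≥ 0, so partner 2 offers 0 and keeps 120.
Round 3 (partner 1 proposes): partner 2 can get 120 next round, worth 0.45 × 120 = 54 now; partner 1 offers that and keeps 66.
Round 2 (partner 2 proposes): partner 1 can get 66 next round, worth 0.58 × 66 = 38.28 now, so partner 2 offers 38.28, keeping 81.72.
Round 1 (partner 1 proposes): partner 2 can get 81.72 next round, worth 0.45 × 81.72 = 36.774 now. Partner 1 offers 36.774 and keeps 120 − 36.774 = 83.226.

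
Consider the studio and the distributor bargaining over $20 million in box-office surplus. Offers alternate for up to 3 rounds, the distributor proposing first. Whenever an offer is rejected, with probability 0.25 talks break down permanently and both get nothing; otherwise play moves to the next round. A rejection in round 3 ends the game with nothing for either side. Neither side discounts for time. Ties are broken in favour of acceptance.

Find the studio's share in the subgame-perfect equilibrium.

Round 3 (the distributor proposes): rejection yields 0 for the studio; the distributor offers 0 and keeps 20.
Round 2 (the studio proposes): rejecting gives the distributor an expected 0.75 × 20 = 15; the studio offers that and keeps 5.
Round 1 (the distributor proposes): rejecting gives the studio an expected 0.75 × 5 = 3.75. The distributor offers 3.75 and keeps 20 − 3.75 = 16.25.

3.75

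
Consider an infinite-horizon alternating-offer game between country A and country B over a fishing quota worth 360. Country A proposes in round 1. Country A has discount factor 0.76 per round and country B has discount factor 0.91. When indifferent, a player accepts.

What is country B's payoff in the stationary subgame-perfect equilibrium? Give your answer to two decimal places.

Let x be country A's share when country A proposes and y be country B's share when country B proposes.
Country B accepts iff offered ≥ 0.91·y, so x = 360 − 0.91y. Symmetrically y = 360 − 0.76x.
Substituting: x = 360 − 0.91(360 − 0.76x), giving x(1 − 0.76·0.91) = 360(1 − 0.91).
So x = 360 × 0.09 / 0.3084 ≈ 105.0584, and country B receives 360 − x ≈ 254.9416.

254.94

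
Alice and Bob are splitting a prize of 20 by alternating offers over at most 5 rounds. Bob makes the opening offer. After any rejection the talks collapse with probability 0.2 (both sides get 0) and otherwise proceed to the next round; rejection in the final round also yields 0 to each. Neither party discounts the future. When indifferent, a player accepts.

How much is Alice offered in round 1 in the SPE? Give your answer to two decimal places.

Round 5 (Bob proposes): rejection yields 0 for Alice; Bob offers 0 and keeps 20.
Round 4 (Alice proposes): rejecting gives Bob an expected 0.8 × 20 = 16; Alice offers that and keeps 4.
Round 3 (Bob proposes): rejecting gives Alice an expected 0.8 × 4 = 3.2. Bob offers 3.2 and keeps 20 − 3.2 = 16.8.
Round 2 (Alice proposes): rejecting gives Bob an expected 0.8 × 16.8 = 13.44, so Alice offers 13.44, keeping 6.56.
Round 1 (Bob proposes): rejecting gives Alice an expected 0.8 × 6.56 = 5.248. Bob offers 5.248 and keeps 20 − 5.248 = 14.752.

5.25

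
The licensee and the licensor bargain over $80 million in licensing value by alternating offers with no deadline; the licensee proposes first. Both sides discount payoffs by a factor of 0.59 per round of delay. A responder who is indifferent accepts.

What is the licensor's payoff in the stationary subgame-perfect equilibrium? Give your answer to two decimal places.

29.69

In a stationary SPE each proposer offers the other exactly their discounted continuation value.
If the licensee keeps x when proposing and the licensor keeps y when proposing, then x = 80 − 0.59y and y = 80 − 0.59x.
Solving: x = 80(1 − 0.59) / (1 − 0.59·0.59) = 32.8 / 0.6519 ≈ 50.3145.
The licensor gets 80 − 50.3145 ≈ 29.6855.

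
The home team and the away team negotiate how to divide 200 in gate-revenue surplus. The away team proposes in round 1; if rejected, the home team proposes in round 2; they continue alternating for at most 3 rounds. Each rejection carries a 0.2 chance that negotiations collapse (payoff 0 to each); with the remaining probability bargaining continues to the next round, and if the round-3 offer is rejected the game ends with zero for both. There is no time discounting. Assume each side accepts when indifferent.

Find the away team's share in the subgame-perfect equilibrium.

168

Round 3 (the away team proposes): the home team will accept anything ≥ 0, so the away team offers 0 and keeps 200.
Round 2 (the home team proposes): rejecting gives the away team an expected 0.8 × 200 = 160; the home team offers that and keeps 40.
Round 1 (the away team proposes): rejecting gives the home team an expected 0.8 × 40 = 32; the away team offers that and keeps 168.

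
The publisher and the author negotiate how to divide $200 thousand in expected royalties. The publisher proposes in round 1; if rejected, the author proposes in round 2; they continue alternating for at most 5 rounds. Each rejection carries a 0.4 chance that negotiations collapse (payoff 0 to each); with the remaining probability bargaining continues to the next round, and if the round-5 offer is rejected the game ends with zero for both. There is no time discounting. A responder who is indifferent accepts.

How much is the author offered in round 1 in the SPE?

65.28

By backward induction:
Round 5 (the publisher proposes): rejection yields 0 for the author; the publisher offers 0 and keeps 200.
Round 4 (the author proposes): rejecting gives the publisher an expected 0.6 × 200 = 120; the author offers that and keeps 80.
Round 3 (the publisher proposes): rejecting gives the author an expected 0.6 × 80 = 48. The publisher offers 48 and keeps 200 − 48 = 152.
Round 2 (the author proposes): rejecting gives the publisher an expected 0.6 × 152 = 91.2. The author offers 91.2 and keeps 200 − 91.2 = 108.8.
Round 1 (the publisher proposes): rejecting gives the author an expected 0.6 × 108.8 = 65.28; the publisher offers that and keeps 134.72.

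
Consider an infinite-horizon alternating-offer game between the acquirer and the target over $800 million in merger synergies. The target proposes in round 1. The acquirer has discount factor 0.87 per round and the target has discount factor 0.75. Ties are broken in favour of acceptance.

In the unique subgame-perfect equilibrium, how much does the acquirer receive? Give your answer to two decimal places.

500.72

Let x be the target's share when the target proposes and y be the acquirer's share when the acquirer proposes.
The acquirer accepts iff offered ≥ 0.87·y, so x = 800 − 0.87y. Symmetrically y = 800 − 0.75x.
Substituting: x = 800 − 0.87(800 − 0.75x), giving x(1 − 0.75·0.87) = 800(1 − 0.87).
So x = 800 × 0.13 / 0.3475 ≈ 299.2806, and the acquirer receives 800 − x ≈ 500.7194.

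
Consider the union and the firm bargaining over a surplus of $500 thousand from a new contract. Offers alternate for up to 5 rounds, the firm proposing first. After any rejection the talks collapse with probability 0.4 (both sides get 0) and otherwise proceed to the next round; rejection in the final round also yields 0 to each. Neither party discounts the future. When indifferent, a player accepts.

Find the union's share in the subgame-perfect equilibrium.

163.2

Round 5 (the firm proposes): rejection yields 0 for the union; the firm offers 0 and keeps 500.
Round 4 (the union proposes): rejecting gives the firm an expected 0.6 × 500 = 300; the union offers that and keeps 200.
Round 3 (the firm proposes): rejecting gives the union an expected 0.6 × 200 = 120. The firm offers 120 and keeps 500 − 120 = 380.
Round 2 (the union proposes): rejecting gives the firm an expected 0.6 × 380 = 228, so the union offers 228, keeping 272.
Round 1 (the firm proposes): rejecting gives the union an expected 0.6 × 272 = 163.2. The firm offers 163.2 and keeps 500 − 163.2 = 336.8.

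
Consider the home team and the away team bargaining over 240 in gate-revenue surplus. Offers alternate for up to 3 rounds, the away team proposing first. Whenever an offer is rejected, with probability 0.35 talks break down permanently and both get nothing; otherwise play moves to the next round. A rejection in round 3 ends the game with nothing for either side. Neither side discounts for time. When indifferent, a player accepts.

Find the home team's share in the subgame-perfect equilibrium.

Round 3 (the away team proposes): rejection yields 0 for the home team; the away team offers 0 and keeps 240.
Round 2 (the home team proposes): rejecting gives the away team an expected 0.65 × 240 = 156. The home team offers 156 and keeps 240 − 156 = 84.
Round 1 (the away team proposes): rejecting gives the home team an expected 0.65 × 84 = 54.6; the away team offers that and keeps 185.4.

54.6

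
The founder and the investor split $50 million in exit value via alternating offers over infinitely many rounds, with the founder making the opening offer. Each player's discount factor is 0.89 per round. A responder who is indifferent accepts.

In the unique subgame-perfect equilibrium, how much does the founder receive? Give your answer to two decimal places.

26.46

In a stationary SPE each proposer offers the other exactly their discounted continuation value.
If the founder keeps x when proposing and the investor keeps y when proposing, then x = 50 − 0.89y and y = 50 − 0.89x.
Solving: x = 50(1 − 0.89) / (1 − 0.89·0.89) = 5.5 / 0.2079 ≈ 26.4550.
The investor gets 50 − 26.4550 ≈ 23.5450.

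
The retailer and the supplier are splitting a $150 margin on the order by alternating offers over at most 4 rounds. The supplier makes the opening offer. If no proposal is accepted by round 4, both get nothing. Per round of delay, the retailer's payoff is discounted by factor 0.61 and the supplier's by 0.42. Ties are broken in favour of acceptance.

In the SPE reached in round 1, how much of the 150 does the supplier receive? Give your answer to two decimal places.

Round 4 (the retailer proposes): rejection yields 0 for the supplier; the retailer offers 0 and keeps 150.
Round 3 (the supplier proposes): the retailer can get 150 next round, worth 0.61 × 150 = 91.5 now; the supplier offers that and keeps 58.5.
Round 2 (the retailer proposes): the supplier can get 58.5 next round, worth 0.42 × 58.5 = 24.57 now; the retailer offers that and keeps 125.43.
Round 1 (the supplier proposes): the retailer can get 125.43 next round, worth 0.61 × 125.43 = 76.5123 now; the supplier offers that and keeps 73.4877.

73.49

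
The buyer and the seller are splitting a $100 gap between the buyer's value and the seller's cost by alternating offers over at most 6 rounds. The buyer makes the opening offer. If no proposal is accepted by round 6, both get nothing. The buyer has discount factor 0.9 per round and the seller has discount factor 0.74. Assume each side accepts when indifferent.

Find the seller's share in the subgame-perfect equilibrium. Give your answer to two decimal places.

Solve by backward induction from round 6.
Round 6 (the seller proposes): the buyer will accept anything ≥ 0, so the seller offers 0 and keeps 100.
Round 5 (the buyer proposes): the seller can get 100 next round, worth 0.74 × 100 = 74 now; the buyer offers that and keeps 26.
Round 4 (the seller proposes): the buyer can get 26 next round, worth 0.9 × 26 = 23.4 now; the seller offers that and keeps 76.6.
Round 3 (the buyer proposes): the seller can get 76.6 next round, worth 0.74 × 76.6 = 56.684 now; the buyer offers that and keeps 43.316.
Round 2 (the seller proposes): the buyer can get 43.316 next round, worth 0.9 × 43.316 = 38.9844 now. The seller offers 38.9844 and keeps 100 − 38.9844 = 61.0156.
Round 1 (the buyer proposes): the seller can get 61.0156 next round, worth 0.74 × 61.0156 = 45.151544 now. The buyer offers 45.151544 and keeps 100 − 45.151544 = 54.848456.

45.15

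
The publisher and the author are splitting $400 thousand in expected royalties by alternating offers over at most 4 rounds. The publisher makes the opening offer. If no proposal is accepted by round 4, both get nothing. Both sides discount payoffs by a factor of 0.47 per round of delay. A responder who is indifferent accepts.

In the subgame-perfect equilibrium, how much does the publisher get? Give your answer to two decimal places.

258.83

Work backward from the last round.
Round 4 (the author proposes): the publisher will accept anything ≥ 0, so the author offers 0 and keeps 400.
Round 3 (the publisher proposes): the author can get 400 next round, worth 0.47 × 400 = 188 now, so the publisher offers 188, keeping 212.
Round 2 (the author proposes): the publisher can get 212 next round, worth 0.47 × 212 = 99.64 now, so the author offers 99.64, keeping 300.36.
Round 1 (the publisher proposes): the author can get 300.36 next round, worth 0.47 × 300.36 = 141.1692 now, so the publisher offers 141.1692, keeping 258.8308.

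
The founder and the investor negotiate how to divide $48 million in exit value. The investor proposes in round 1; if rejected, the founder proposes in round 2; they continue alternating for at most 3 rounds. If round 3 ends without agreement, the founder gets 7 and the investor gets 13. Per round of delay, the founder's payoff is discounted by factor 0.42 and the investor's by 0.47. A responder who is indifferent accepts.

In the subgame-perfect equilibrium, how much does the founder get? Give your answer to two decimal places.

By backward induction:
Round 3 (the investor proposes): the founder gets 7 if talks fail, so the investor offers 7 and keeps 41.
Round 2 (the founder proposes): the investor can get 41 next round, worth 0.47 × 41 = 19.27 now, so the founder offers 19.27, keeping 28.73.
Round 1 (the investor proposes): the founder can get 28.73 next round, worth 0.42 × 28.73 = 12.0666 now, so the investor offers 12.0666, keeping 35.9334.

12.07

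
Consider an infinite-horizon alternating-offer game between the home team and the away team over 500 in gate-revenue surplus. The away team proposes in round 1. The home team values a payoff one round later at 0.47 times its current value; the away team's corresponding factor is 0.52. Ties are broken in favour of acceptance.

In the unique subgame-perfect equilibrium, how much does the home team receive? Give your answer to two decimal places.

When the away team proposes, the home team accepts any offer worth at least 0.47 times what the home team would get by proposing next round; and vice versa.
This gives x = 500 − 0.47y and y = 500 − 0.52x, where x and y are each side's share when it proposes.
Hence (1 − 0.47·0.52)x = 500(1 − 0.47), i.e. 0.7556·x = 265.
x ≈ 350.7147; the home team's share is 500 − x ≈ 149.2853.

149.29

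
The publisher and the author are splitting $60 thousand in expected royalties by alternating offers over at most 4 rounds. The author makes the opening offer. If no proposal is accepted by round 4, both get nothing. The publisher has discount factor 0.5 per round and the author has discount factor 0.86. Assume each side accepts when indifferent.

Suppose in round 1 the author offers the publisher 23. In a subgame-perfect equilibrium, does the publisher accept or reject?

Work out the publisher's continuation value if the offer is rejected.
Round 4 (the publisher proposes): rejection yields 0 for the author; the publisher offers 0 and keeps 60.
Round 3 (the author proposes): the publisher can get 60 next round, worth 0.5 × 60 = 30 now, so the author offers 30, keeping 30.
Round 2 (the publisher proposes): the author can get 30 next round, worth 0.86 × 30 = 25.8 now; the publisher offers that and keeps 34.2.
So by rejecting in round 1, the publisher gets 34.2 next round, worth 0.5 × 34.2 = 17.1 now.
Offer 23 ≥ 17.1, so the publisher accepts.

Accept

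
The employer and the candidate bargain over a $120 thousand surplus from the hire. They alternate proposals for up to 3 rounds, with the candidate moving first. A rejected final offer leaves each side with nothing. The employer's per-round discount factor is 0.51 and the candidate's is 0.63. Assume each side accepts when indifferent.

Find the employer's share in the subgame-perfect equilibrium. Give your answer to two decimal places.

Round 3 (the candidate proposes): rejection yields 0 for the employer; the candidate offers 0 and keeps 120.
Round 2 (the employer proposes): the candidate can get 120 next round, worth 0.63 × 120 = 75.6 now, so the employer offers 75.6, keeping 44.4.
Round 1 (the candidate proposes): the employer can get 44.4 next round, worth 0.51 × 44.4 = 22.644 now. The candidate offers 22.644 and keeps 120 − 22.644 = 97.356.

22.64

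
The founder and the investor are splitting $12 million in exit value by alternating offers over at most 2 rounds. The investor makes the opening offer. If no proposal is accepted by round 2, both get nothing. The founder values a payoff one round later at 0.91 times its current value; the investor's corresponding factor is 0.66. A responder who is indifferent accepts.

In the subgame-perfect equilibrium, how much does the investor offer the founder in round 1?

10.92

Work backward from the last round.
Round 2 (the founder proposes): rejection yields 0 for the investor; the founder offers 0 and keeps 12.
Round 1 (the investor proposes): the founder can get 12 next round, worth 0.91 × 12 = 10.92 now; the investor offers that and keeps 1.08.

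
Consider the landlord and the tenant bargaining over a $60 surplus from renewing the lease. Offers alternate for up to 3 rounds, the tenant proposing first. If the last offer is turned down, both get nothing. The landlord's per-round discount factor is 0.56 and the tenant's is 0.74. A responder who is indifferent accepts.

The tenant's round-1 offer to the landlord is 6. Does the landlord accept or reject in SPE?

Work out the landlord's continuation value if the offer is rejected.
Round 3 (the tenant proposes): the landlord will accept anything ≥ 0, so the tenant offers 0 and keeps 60.
Round 2 (the landlord proposes): the tenant can get 60 next round, worth 0.74 × 60 = 44.4 now; the landlord offers that and keeps 15.6.
So by rejecting in round 1, the landlord gets 15.6 next round, worth 0.56 × 15.6 = 8.736 now.
Offer 6 < 8.736, so the landlord rejects.

Reject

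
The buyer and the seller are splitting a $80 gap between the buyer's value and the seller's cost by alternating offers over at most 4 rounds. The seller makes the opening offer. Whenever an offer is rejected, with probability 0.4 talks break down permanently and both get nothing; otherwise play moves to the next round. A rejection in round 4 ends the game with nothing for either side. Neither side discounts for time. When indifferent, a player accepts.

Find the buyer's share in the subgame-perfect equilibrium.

36.48

Round 4 (the buyer proposes): the seller will accept anything ≥ 0, so the buyer offers 0 and keeps 80.
Round 3 (the seller proposes): rejecting gives the buyer an expected 0.6 × 80 = 48, so the seller offers 48, keeping 32.
Round 2 (the buyer proposes): rejecting gives the seller an expected 0.6 × 32 = 19.2, so the buyer offers 19.2, keeping 60.8.
Round 1 (the seller proposes): rejecting gives the buyer an expected 0.6 × 60.8 = 36.48; the seller offers that and keeps 43.52.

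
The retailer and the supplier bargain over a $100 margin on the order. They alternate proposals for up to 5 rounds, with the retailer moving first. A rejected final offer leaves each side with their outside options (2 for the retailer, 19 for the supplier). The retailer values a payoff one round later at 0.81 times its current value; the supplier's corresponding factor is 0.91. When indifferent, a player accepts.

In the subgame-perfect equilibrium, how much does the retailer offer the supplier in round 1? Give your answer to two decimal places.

Round 5 (the retailer proposes): the supplier gets 19 if talks fail, so the retailer offers 19 and keeps 81.
Round 4 (the supplier proposes): the retailer can get 81 next round, worth 0.81 × 81 = 65.61 now, so the supplier offers 65.61, keeping 34.39.
Round 3 (the retailer proposes): the supplier can get 34.39 next round, worth 0.91 × 34.39 = 31.2949 now; the retailer offers that and keeps 68.7051.
Round 2 (the supplier proposes): the retailer can get 68.7051 next round, worth 0.81 × 68.7051 = 55.651131 now; the supplier offers that and keeps 44.348869.
Round 1 (the retailer proposes): the supplier can get 44.348869 next round, worth 0.91 × 44.348869 = 40.35747079 now; the retailer offers that and keeps 59.64252921.

40.36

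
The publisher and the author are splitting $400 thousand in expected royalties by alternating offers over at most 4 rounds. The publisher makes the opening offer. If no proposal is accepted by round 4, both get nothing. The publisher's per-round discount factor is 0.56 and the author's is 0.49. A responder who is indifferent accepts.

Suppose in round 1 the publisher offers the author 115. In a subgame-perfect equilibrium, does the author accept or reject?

Reject

Work out the author's continuation value if the offer is rejected.
Round 4 (the author proposes): the publisher will accept anything ≥ 0, so the author offers 0 and keeps 400.
Round 3 (the publisher proposes): the author can get 400 next round, worth 0.49 × 400 = 196 now. The publisher offers 196 and keeps 400 − 196 = 204.
Round 2 (the author proposes): the publisher can get 204 next round, worth 0.56 × 204 = 114.24 now; the author offers that and keeps 285.76.
So by rejecting in round 1, the author gets 285.76 next round, worth 0.49 × 285.76 = 140.0224 now.
Offer 115 < 140.0224, so the author rejects.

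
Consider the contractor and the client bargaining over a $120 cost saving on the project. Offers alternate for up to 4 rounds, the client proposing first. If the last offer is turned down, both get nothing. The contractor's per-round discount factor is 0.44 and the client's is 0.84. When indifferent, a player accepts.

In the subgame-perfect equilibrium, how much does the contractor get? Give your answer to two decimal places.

27.96

Round 4 (the contractor proposes): rejection yields 0 for the client; the contractor offers 0 and keeps 120.
Round 3 (the client proposes): the contractor can get 120 next round, worth 0.44 × 120 = 52.8 now, so the client offers 52.8, keeping 67.2.
Round 2 (the contractor proposes): the client can get 67.2 next round, worth 0.84 × 67.2 = 56.448 now, so the contractor offers 56.448, keeping 63.552.
Round 1 (the client proposes): the contractor can get 63.552 next round, worth 0.44 × 63.552 = 27.96288 now, so the client offers 27.96288, keeping 92.03712.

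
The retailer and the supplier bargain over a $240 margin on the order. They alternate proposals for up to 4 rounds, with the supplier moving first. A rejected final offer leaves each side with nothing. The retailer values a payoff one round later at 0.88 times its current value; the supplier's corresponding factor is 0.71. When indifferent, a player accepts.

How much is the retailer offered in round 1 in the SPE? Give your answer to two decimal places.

193.21

Round 4 (the retailer proposes): rejection yields 0 for the supplier; the retailer offers 0 and keeps 240.
Round 3 (the supplier proposes): the retailer can get 240 next round, worth 0.88 × 240 = 211.2 now, so the supplier offers 211.2, keeping 28.8.
Round 2 (the retailer proposes): the supplier can get 28.8 next round, worth 0.71 × 28.8 = 20.448 now; the retailer offers that and keeps 219.552.
Round 1 (the supplier proposes): the retailer can get 219.552 next round, worth 0.88 × 219.552 = 193.20576 now, so the supplier offers 193.20576, keeping 46.79424.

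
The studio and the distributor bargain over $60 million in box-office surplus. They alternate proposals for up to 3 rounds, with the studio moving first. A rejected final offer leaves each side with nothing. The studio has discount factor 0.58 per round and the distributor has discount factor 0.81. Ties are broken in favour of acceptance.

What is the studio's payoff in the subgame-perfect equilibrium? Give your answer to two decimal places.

Round 3 (the studio proposes): the distributor will accept anything ≥ 0, so the studio offers 0 and keeps 60.
Round 2 (the distributor proposes): the studio can get 60 next round, worth 0.58 × 60 = 34.8 now. The distributor offers 34.8 and keeps 60 − 34.8 = 25.2.
Round 1 (the studio proposes): the distributor can get 25.2 next round, worth 0.81 × 25.2 = 20.412 now, so the studio offers 20.412, keeping 39.588.

39.59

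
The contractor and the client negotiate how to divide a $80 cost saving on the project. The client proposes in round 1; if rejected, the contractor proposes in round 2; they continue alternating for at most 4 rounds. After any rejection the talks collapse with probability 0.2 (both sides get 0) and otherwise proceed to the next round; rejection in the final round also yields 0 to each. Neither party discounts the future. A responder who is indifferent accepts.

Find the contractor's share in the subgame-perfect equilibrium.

53.76

By backward induction:
Round 4 (the contractor proposes): rejection yields 0 for the client; the contractor offers 0 and keeps 80.
Round 3 (the client proposes): rejecting gives the contractor an expected 0.8 × 80 = 64, so the client offers 64, keeping 16.
Round 2 (the contractor proposes): rejecting gives the client an expected 0.8 × 16 = 12.8, so the contractor offers 12.8, keeping 67.2.
Round 1 (the client proposes): rejecting gives the contractor an expected 0.8 × 67.2 = 53.76. The client offers 53.76 and keeps 80 − 53.76 = 26.24.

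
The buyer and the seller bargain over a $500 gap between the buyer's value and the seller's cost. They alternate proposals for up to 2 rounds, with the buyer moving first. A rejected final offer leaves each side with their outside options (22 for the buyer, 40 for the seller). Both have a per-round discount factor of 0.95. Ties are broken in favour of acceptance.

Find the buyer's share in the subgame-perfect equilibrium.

Round 2 (the seller proposes): the buyer gets 22 if talks fail, so the seller offers 22 and keeps 478.
Round 1 (the buyer proposes): the seller can get 478 next round, worth 0.95 × 478 = 454.1 now; the buyer offers that and keeps 45.9.

45.9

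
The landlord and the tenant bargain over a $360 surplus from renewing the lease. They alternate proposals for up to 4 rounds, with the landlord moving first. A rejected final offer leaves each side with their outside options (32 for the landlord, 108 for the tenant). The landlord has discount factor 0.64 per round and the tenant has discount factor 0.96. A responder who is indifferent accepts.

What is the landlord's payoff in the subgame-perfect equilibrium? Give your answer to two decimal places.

Round 4 (the tenant proposes): the landlord gets 32 if talks fail, so the tenant offers 32 and keeps 328.
Round 3 (the landlord proposes): the tenant can get 328 next round, worth 0.96 × 328 = 314.88 now; the landlord offers that and keeps 45.12.
Round 2 (the tenant proposes): the landlord can get 45.12 next round, worth 0.64 × 45.12 = 28.8768 now. The tenant offers 28.8768 and keeps 360 − 28.8768 = 331.1232.
Round 1 (the landlord proposes): the tenant can get 331.1232 next round, worth 0.96 × 331.1232 = 317.878272 now, so the landlord offers 317.878272, keeping 42.121728.

42.12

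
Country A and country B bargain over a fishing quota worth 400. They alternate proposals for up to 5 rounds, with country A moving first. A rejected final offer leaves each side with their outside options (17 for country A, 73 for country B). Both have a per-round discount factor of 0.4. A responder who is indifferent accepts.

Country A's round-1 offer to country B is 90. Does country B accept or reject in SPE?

Round 5 (country A proposes): country B gets 73 if talks fail, so country A offers 73 and keeps 327.
Round 4 (country B proposes): country A can get 327 next round, worth 0.4 × 327 = 130.8 now, so country B offers 130.8, keeping 269.2.
Round 3 (country A proposes): country B can get 269.2 next round, worth 0.4 × 269.2 = 107.68 now. Country A offers 107.68 and keeps 400 − 107.68 = 292.32.
Round 2 (country B proposes): country A can get 292.32 next round, worth 0.4 × 292.32 = 116.928 now. Country B offers 116.928 and keeps 400 − 116.928 = 283.072.
So by rejecting in round 1, country B gets 283.072 next round, worth 0.4 × 283.072 = 113.2288 now.
Offer 90 < 113.2288, so country B rejects.

Reject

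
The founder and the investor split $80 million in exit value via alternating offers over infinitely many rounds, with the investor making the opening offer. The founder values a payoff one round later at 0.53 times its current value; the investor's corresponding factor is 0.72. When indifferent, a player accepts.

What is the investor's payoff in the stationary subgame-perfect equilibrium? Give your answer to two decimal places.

60.80

When the investor proposes, the founder accepts any offer worth at least 0.53 times what the founder would get by proposing next round; and vice versa.
This gives x = 80 − 0.53y and y = 80 − 0.72x, where x and y are each side's share when it proposes.
Hence (1 − 0.53·0.72)x = 80(1 − 0.53), i.e. 0.6184·x = 37.6.
x ≈ 60.8021; the founder's share is 80 − x ≈ 19.1979.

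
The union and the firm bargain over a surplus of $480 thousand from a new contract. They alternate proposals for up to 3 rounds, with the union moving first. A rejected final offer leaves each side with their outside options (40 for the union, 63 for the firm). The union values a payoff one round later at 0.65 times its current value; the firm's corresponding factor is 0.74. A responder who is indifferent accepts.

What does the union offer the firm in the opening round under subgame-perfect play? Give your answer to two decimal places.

154.62

Round 3 (the union proposes): the firm gets 63 if talks fail, so the union offers 63 and keeps 417.
Round 2 (the firm proposes): the union can get 417 next round, worth 0.65 × 417 = 271.05 now. The firm offers 271.05 and keeps 480 − 271.05 = 208.95.
Round 1 (the union proposes): the firm can get 208.95 next round, worth 0.74 × 208.95 = 154.623 now; the union offers that and keeps 325.377.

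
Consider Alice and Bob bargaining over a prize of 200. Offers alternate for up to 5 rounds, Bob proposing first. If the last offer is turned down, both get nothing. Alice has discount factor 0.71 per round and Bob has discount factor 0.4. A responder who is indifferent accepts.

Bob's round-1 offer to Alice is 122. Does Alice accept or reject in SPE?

Accept

Round 5 (Bob proposes): Alice will accept anything ≥ 0, so Bob offers 0 and keeps 200.
Round 4 (Alice proposes): Bob can get 200 next round, worth 0.4 × 200 = 80 now; Alice offers that and keeps 120.
Round 3 (Bob proposes): Alice can get 120 next round, worth 0.71 × 120 = 85.2 now. Bob offers 85.2 and keeps 200 − 85.2 = 114.8.
Round 2 (Alice proposes): Bob can get 114.8 next round, worth 0.4 × 114.8 = 45.92 now; Alice offers that and keeps 154.08.
So by rejecting in round 1, Alice gets 154.08 next round, worth 0.71 × 154.08 = 109.3968 now.
Offer 122 ≥ 109.3968, so Alice accepts.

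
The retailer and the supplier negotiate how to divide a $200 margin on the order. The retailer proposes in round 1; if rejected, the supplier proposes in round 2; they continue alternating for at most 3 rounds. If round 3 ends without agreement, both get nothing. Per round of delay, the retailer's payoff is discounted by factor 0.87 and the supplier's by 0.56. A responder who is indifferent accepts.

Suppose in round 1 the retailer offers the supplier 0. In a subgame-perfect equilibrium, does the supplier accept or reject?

Work out the supplier's continuation value if the offer is rejected.
Round 3 (the retailer proposes): the supplier will accept anything ≥ 0, so the retailer offers 0 and keeps 200.
Round 2 (the supplier proposes): the retailer can get 200 next round, worth 0.87 × 200 = 174 now, so the supplier offers 174, keeping 26.
So by rejecting in round 1, the supplier gets 26 next round, worth 0.56 × 26 = 14.56 now.
Offer 0 < 14.56, so the supplier rejects.

Reject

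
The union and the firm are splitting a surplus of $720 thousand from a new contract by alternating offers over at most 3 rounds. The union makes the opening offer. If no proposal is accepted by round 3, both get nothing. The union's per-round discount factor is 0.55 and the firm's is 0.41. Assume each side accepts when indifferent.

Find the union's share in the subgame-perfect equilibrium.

587.16

Round 3 (the union proposes): rejection yields 0 for the firm; the union offers 0 and keeps 720.
Round 2 (the firm proposes): the union can get 720 next round, worth 0.55 × 720 = 396 now. The firm offers 396 and keeps 720 − 396 = 324.
Round 1 (the union proposes): the firm can get 324 next round, worth 0.41 × 324 = 132.84 now; the union offers that and keeps 587.16.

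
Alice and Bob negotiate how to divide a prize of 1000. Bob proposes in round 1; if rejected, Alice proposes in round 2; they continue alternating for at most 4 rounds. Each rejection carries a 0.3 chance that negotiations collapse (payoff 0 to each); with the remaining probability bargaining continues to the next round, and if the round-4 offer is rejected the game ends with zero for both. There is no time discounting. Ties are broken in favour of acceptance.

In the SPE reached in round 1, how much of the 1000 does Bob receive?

By backward induction:
Round 4 (Alice proposes): rejection yields 0 for Bob; Alice offers 0 and keeps 1000.
Round 3 (Bob proposes): rejecting gives Alice an expected 0.7 × 1000 = 700. Bob offers 700 and keeps 1000 − 700 = 300.
Round 2 (Alice proposes): rejecting gives Bob an expected 0.7 × 300 = 210. Alice offers 210 and keeps 1000 − 210 = 790.
Round 1 (Bob proposes): rejecting gives Alice an expected 0.7 × 790 = 553. Bob offers 553 and keeps 1000 − 553 = 447.

447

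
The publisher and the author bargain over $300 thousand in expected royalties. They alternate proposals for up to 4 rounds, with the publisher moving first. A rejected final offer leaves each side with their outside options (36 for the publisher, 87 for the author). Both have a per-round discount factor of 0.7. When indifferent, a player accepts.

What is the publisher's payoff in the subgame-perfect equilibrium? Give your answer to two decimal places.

By backward induction:
Round 4 (the author proposes): the publisher gets 36 if talks fail, so the author offers 36 and keeps 264.
Round 3 (the publisher proposes): the author can get 264 next round, worth 0.7 × 264 = 184.8 now. The publisher offers 184.8 and keeps 300 − 184.8 = 115.2.
Round 2 (the author proposes): the publisher can get 115.2 next round, worth 0.7 × 115.2 = 80.64 now; the author offers that and keeps 219.36.
Round 1 (the publisher proposes): the author can get 219.36 next round, worth 0.7 × 219.36 = 153.552 now. The publisher offers 153.552 and keeps 300 − 153.552 = 146.448.

146.45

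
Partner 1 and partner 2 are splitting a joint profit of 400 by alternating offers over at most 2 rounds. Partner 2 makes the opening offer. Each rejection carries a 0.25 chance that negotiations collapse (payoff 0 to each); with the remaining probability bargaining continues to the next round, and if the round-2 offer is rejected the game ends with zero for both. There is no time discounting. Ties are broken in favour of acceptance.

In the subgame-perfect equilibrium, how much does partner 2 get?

100

Round 2 (partner 1 proposes): partner 2 will accept anything ≥ 0, so partner 1 offers 0 and keeps 400.
Round 1 (partner 2 proposes): rejecting gives partner 1 an expected 0.75 × 400 = 300. Partner 2 offers 300 and keeps 400 − 300 = 100.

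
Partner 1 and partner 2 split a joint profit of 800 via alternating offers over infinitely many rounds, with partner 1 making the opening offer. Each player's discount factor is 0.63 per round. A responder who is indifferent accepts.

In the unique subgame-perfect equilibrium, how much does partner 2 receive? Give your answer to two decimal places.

When partner 1 proposes, partner 2 accepts any offer worth at least 0.63 times what partner 2 would get by proposing next round; and vice versa.
This gives x = 800 − 0.63y and y = 800 − 0.63x, where x and y are each side's share when it proposes.
Hence (1 − 0.63·0.63)x = 800(1 − 0.63), i.e. 0.6031·x = 296.
x ≈ 490.7975; partner 2's share is 800 − x ≈ 309.2025.

309.20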